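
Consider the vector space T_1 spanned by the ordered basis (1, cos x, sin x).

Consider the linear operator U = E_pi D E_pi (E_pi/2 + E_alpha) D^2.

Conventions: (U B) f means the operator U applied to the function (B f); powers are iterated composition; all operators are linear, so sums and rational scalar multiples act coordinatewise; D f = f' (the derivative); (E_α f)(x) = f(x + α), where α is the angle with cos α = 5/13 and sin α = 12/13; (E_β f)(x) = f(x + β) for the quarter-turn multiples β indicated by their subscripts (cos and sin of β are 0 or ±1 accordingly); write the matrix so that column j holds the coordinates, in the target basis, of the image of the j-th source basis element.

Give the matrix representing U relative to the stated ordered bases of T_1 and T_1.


the matrix is [[0, 0, 0]; [0, 25/13, -5/13]; [0, 5/13, 25/13]] (rows listed top to bottom)

image of 1: 0
image of cos x: (25/13)cos x + (5/13)sin x
image of sin x: -(5/13)cos x + (25/13)sin x
each image's coordinates form column j of the matrix


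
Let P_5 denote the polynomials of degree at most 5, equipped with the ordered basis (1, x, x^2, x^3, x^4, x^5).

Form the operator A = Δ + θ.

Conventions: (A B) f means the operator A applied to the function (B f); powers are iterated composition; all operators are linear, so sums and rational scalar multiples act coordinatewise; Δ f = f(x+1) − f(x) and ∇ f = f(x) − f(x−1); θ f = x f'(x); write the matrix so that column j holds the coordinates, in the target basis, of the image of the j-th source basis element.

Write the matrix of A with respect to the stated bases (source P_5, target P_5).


image of 1: 0
image of x: x + 1
image of x^2: 2x^2 + 2x + 1
image of x^3: 3x^3 + 3x^2 + 3x + 1
image of x^4: 4x^4 + 4x^3 + 6x^2 + 4x + 1
image of x^5: 5x^5 + 5x^4 + 10x^3 + 10x^2 + 5x + 1
each image's coordinates form column j of the matrix

the matrix is [[0, 1, 1, 1, 1, 1]; [0, 1, 2, 3, 4, 5]; [0, 0, 2, 3, 6, 10]; [0, 0, 0, 3, 4, 10]; [0, 0, 0, 0, 4, 5]; [0, 0, 0, 0, 0, 5]] (rows listed top to bottom)


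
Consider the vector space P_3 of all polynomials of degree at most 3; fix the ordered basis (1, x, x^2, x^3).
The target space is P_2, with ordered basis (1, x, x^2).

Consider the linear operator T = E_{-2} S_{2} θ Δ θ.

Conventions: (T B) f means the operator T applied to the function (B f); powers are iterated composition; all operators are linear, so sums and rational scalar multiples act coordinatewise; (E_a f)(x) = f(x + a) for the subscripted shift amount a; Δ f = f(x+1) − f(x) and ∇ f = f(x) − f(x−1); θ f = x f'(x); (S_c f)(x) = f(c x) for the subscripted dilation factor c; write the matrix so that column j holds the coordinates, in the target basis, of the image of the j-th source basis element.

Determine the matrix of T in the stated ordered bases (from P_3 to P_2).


image of 1: 0
image of x: 0
image of x^2: 8x - 16
image of x^3: 72x^2 - 270x + 252
each image's coordinates form column j of the matrix

the matrix is [[0, 0, -16, 252]; [0, 0, 8, -270]; [0, 0, 0, 72]] (rows listed top to bottom)


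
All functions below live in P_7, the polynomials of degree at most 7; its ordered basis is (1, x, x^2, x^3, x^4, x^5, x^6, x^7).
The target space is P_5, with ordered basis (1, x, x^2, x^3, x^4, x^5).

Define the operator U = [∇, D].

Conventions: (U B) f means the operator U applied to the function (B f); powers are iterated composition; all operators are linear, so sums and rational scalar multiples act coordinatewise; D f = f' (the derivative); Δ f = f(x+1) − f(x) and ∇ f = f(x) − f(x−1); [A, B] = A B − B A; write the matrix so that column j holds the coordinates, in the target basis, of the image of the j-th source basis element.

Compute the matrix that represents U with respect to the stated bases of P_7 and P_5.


image of 1: 0
image of x: 0
image of x^2: 0
image of x^3: 0
image of x^4: 0
image of x^5: 0
image of x^6: 0
image of x^7: 0
each image's coordinates form column j of the matrix

the matrix is [[0, 0, 0, 0, 0, 0, 0, 0]; [0, 0, 0, 0, 0, 0, 0, 0]; [0, 0, 0, 0, 0, 0, 0, 0]; [0, 0, 0, 0, 0, 0, 0, 0]; [0, 0, 0, 0, 0, 0, 0, 0]; [0, 0, 0, 0, 0, 0, 0, 0]] (rows listed top to bottom)


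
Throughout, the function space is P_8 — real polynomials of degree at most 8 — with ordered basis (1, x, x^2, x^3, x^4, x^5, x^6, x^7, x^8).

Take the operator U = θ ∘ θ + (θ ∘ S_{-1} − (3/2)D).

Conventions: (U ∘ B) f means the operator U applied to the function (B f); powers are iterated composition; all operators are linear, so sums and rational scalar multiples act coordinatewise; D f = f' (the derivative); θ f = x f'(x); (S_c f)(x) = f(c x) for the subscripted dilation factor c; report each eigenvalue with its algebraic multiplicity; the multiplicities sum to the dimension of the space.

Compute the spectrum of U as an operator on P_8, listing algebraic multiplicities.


image of 1: 0
image of x: -3/2
image of x^2: 6x^2 - 3x
image of x^3: 6x^3 - (9/2)x^2
image of x^4: 20x^4 - 6x^3
image of x^5: 20x^5 - (15/2)x^4
image of x^6: 42x^6 - 9x^5
image of x^7: 42x^7 - (21/2)x^6
image of x^8: 72x^8 - 12x^7
the matrix is upper triangular; its diagonal is (0, 0, 6, 6, 20, 20, 42, 42, 72)
for a triangular matrix the eigenvalues are the diagonal entries, with algebraic multiplicity their repetition count

λ = 0 (multiplicity 2), λ = 6 (multiplicity 2), λ = 20 (multiplicity 2), λ = 42 (multiplicity 2), λ = 72 (multiplicity 1)


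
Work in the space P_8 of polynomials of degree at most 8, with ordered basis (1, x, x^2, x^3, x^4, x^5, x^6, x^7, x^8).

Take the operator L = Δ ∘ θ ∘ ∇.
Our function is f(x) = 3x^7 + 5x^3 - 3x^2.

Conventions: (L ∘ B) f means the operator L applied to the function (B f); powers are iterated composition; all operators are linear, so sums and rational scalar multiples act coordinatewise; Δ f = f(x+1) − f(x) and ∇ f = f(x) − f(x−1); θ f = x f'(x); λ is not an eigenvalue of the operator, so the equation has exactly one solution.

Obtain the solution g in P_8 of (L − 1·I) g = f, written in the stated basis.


the image equals g(x) = -3x^7 - 756x^5 - 315x^4 - 61535x^3 - 34332x^2 - 765048x - 258330

write g with unknown coordinates in the stated basis and equate coefficients in (L − 1·I) g = f
solving from the highest basis element down gives g = -3x^7 - 756x^5 - 315x^4 - 61535x^3 - 34332x^2 - 765048x - 258330
check: L g = -756x^5 - 315x^4 - 61530x^3 - 34335x^2 - 765048x - 258330
so L g − 1·g = 3x^7 + 5x^3 - 3x^2 = f ✓


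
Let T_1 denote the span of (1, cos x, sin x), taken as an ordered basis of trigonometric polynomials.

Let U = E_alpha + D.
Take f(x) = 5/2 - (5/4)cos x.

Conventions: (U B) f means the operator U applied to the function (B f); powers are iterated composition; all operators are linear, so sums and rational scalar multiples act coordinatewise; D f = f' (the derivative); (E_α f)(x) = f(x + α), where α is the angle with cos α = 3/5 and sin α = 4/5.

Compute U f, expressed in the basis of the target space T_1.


the image equals g(x) = 5/2 - (3/4)cos x + (9/4)sin x

E_alpha f = 5/2 - (3/4)cos x + sin x
D f = (5/4)sin x
(E_alpha + D) f = 5/2 - (3/4)cos x + (9/4)sin x


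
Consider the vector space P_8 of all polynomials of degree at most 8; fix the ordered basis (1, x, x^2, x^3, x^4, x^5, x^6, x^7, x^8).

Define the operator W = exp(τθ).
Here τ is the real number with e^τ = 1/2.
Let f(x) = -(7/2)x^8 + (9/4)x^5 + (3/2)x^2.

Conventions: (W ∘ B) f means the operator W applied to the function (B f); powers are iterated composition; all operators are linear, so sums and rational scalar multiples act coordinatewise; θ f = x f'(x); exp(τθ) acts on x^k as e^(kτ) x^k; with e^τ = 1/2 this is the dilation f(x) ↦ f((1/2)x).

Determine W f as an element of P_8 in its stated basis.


exp(τθ) x^k = e^(kτ) x^k; with e^τ = 1/2 this sends x^k to (1/2)^k x^k
x^2 ↦ 1/4 x^2
x^5 ↦ 1/32 x^5
x^8 ↦ 1/256 x^8
applying this coordinatewise to f: exp(τθ) f = -(7/512)x^8 + (9/128)x^5 + (3/8)x^2

the result is g(x) = -(7/512)x^8 + (9/128)x^5 + (3/8)x^2


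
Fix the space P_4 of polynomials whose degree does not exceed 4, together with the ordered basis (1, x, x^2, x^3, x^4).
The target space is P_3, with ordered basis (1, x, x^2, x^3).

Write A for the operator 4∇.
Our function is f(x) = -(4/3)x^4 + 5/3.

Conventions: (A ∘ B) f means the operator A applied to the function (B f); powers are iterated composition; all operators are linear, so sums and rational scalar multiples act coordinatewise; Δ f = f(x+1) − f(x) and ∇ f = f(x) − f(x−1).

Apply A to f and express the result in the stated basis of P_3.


the result is g(x) = -(64/3)x^3 + 32x^2 - (64/3)x + 16/3

∇ f = -(16/3)x^3 + 8x^2 - (16/3)x + 4/3
(4∇) f = -(64/3)x^3 + 32x^2 - (64/3)x + 16/3


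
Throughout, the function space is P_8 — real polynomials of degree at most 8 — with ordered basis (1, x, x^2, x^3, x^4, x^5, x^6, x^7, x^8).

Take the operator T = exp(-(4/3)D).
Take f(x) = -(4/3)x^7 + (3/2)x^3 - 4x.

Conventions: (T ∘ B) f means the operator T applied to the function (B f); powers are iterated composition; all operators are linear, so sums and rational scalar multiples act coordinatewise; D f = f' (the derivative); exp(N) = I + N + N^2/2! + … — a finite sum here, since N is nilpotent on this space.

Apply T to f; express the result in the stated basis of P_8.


order-1 term: (112/9)x^6 - 6x^2 + 16/3
order-2 term: -(448/9)x^5 + 8x
order-3 term: (8960/81)x^4 - 32/9
order-4 term: -(35840/243)x^3
order-5 term: (28672/243)x^2
order-6 term: -(114688/2187)x
order-7 term: 65536/6561
the series for exp(-(4/3)D) f terminates at order 7
exp(-(4/3)D) f = -(4/3)x^7 + (112/9)x^6 - (448/9)x^5 + (8960/81)x^4 - (70951/486)x^3 + (27214/243)x^2 - (105940/2187)x + 77200/6561

the result is g(x) = -(4/3)x^7 + (112/9)x^6 - (448/9)x^5 + (8960/81)x^4 - (70951/486)x^3 + (27214/243)x^2 - (105940/2187)x + 77200/6561


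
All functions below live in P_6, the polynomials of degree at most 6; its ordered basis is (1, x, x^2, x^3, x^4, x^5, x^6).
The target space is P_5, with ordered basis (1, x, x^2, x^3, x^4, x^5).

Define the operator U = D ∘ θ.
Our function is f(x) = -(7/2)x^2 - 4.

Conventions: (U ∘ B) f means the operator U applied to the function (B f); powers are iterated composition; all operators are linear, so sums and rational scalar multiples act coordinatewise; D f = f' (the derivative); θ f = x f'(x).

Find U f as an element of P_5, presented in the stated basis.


the result is g(x) = -14x

θ f = -7x^2
D θ f = -14x


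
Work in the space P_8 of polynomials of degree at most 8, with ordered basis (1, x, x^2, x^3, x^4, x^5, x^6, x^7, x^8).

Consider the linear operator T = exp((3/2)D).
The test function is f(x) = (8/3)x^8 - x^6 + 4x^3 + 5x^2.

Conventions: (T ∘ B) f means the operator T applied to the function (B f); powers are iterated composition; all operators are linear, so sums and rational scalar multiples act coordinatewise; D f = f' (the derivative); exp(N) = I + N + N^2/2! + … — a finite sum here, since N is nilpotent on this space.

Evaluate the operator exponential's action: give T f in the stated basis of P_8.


order-1 term: 32x^7 - 9x^5 + 18x^2 + 15x
order-2 term: 168x^6 - (135/4)x^4 + 27x + 45/4
order-3 term: 504x^5 - (135/2)x^3 + 27/2
order-4 term: 945x^4 - (1215/16)x^2
order-5 term: 1134x^3 - (729/16)x
order-6 term: (1701/2)x^2 - 729/64
order-7 term: (729/2)x
order-8 term: 2187/32
the series for exp((3/2)D) f terminates at order 8
exp((3/2)D) f = (8/3)x^8 + 32x^7 + 167x^6 + 495x^5 + (3645/4)x^4 + (2141/2)x^3 + (12761/16)x^2 + (5775/16)x + 5229/64

g(x) = (8/3)x^8 + 32x^7 + 167x^6 + 495x^5 + (3645/4)x^4 + (2141/2)x^3 + (12761/16)x^2 + (5775/16)x + 5229/64


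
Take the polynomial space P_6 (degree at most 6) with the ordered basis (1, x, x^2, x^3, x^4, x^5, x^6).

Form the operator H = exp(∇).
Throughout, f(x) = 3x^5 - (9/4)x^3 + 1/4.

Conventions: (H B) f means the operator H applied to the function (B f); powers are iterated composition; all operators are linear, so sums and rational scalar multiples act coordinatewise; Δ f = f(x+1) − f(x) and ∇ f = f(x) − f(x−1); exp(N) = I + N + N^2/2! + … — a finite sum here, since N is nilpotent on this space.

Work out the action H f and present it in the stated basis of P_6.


order-1 term: 15x^4 - 30x^3 + (93/4)x^2 - (33/4)x + 3/4
order-2 term: 30x^3 - 90x^2 + (393/4)x - 153/4
order-3 term: 30x^2 - 90x + 291/4
order-4 term: 15x - 30
order-5 term: 3
the series for exp(∇) f terminates at order 5
exp(∇) f = 3x^5 + 15x^4 - (9/4)x^3 - (147/4)x^2 + 15x + 17/2

g(x) = 3x^5 + 15x^4 - (9/4)x^3 - (147/4)x^2 + 15x + 17/2


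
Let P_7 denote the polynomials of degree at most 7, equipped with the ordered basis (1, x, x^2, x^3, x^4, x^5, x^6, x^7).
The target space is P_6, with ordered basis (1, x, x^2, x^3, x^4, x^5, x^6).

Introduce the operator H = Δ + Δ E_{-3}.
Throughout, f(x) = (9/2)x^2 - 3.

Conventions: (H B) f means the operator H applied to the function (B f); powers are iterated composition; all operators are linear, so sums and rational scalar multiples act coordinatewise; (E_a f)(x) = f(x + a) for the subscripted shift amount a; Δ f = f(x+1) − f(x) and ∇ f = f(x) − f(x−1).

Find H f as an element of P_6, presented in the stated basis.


g(x) = 18x - 18

Δ f = 9x + 9/2
E_{-3} f = (9/2)x^2 - 27x + 75/2
Δ E_{-3} f = 9x - 45/2
(Δ + Δ E_{-3}) f = 18x - 18


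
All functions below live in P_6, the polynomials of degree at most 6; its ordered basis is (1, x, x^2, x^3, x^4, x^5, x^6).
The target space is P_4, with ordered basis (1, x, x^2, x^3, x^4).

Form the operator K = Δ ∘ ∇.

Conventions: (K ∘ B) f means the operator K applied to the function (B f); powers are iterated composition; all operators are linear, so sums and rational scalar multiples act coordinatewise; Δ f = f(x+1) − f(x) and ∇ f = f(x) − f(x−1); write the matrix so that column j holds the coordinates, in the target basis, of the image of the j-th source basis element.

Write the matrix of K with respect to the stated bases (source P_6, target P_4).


image of 1: 0
image of x: 0
image of x^2: 2
image of x^3: 6x
image of x^4: 12x^2 + 2
image of x^5: 20x^3 + 10x
image of x^6: 30x^4 + 30x^2 + 2
each image's coordinates form column j of the matrix

the matrix is [[0, 0, 2, 0, 2, 0, 2]; [0, 0, 0, 6, 0, 10, 0]; [0, 0, 0, 0, 12, 0, 30]; [0, 0, 0, 0, 0, 20, 0]; [0, 0, 0, 0, 0, 0, 30]] (rows listed top to bottom)


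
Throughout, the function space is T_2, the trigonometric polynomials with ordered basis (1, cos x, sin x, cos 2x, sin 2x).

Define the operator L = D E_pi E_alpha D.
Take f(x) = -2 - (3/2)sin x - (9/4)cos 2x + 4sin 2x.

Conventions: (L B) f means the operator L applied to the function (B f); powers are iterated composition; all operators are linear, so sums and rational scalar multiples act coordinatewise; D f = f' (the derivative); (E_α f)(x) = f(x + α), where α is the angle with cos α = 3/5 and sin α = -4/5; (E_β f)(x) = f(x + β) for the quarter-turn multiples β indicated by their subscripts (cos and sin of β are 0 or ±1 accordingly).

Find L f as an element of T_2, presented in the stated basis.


D f = -(3/2)cos x + 8cos 2x + (9/2)sin 2x
E_alpha D f = -(9/10)cos x - (6/5)sin x - (164/25)cos 2x + (321/50)sin 2x
E_pi E_alpha D f = (9/10)cos x + (6/5)sin x - (164/25)cos 2x + (321/50)sin 2x
D (E_pi E_alpha D) f = (6/5)cos x - (9/10)sin x + (321/25)cos 2x + (328/25)sin 2x

g(x) = (6/5)cos x - (9/10)sin x + (321/25)cos 2x + (328/25)sin 2x


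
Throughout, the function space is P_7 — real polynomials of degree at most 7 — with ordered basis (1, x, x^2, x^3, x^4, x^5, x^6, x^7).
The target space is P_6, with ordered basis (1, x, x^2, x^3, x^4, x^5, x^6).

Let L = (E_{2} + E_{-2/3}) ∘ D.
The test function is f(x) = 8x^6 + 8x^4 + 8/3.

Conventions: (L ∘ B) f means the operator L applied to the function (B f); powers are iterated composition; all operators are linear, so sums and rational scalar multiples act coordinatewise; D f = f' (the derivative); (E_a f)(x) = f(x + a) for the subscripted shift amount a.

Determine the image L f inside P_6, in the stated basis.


D f = 48x^5 + 32x^3
E_{2} D f = 48x^5 + 480x^4 + 1952x^3 + 4032x^2 + 4224x + 1792
E_{-2/3} D f = 48x^5 - 160x^4 + (736/3)x^3 - (1856/9)x^2 + (2432/27)x - 1280/81
(E_{2} + E_{-2/3}) D f = 96x^5 + 320x^4 + (6592/3)x^3 + (34432/9)x^2 + (116480/27)x + 143872/81

the image equals g(x) = 96x^5 + 320x^4 + (6592/3)x^3 + (34432/9)x^2 + (116480/27)x + 143872/81


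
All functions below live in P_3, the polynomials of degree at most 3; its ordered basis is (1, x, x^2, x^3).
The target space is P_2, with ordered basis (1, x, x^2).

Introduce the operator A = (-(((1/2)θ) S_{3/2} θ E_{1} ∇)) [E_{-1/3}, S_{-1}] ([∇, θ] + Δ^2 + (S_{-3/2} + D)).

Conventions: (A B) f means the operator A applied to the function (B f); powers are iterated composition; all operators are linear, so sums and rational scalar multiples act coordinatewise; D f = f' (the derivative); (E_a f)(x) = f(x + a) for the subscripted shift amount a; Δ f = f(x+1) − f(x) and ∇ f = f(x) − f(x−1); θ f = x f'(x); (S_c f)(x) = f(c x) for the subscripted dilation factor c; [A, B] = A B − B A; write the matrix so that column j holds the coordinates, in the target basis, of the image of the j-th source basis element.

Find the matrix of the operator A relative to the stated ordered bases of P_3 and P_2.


image of 1: 0
image of x: 0
image of x^2: 0
image of x^3: (81/8)x
each image's coordinates form column j of the matrix

the matrix is [[0, 0, 0, 0]; [0, 0, 0, 81/8]; [0, 0, 0, 0]] (rows listed top to bottom)


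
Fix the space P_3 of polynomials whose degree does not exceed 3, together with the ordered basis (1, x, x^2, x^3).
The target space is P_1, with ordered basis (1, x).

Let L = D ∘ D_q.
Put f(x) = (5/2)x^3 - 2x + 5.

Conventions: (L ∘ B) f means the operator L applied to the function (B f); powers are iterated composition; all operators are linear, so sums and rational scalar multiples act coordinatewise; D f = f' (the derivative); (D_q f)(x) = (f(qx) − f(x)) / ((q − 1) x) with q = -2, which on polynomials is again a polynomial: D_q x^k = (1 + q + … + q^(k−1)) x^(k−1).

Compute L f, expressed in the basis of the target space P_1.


the image equals g(x) = 15x

D_q f = (15/2)x^2 - 2
D D_q f = 15x


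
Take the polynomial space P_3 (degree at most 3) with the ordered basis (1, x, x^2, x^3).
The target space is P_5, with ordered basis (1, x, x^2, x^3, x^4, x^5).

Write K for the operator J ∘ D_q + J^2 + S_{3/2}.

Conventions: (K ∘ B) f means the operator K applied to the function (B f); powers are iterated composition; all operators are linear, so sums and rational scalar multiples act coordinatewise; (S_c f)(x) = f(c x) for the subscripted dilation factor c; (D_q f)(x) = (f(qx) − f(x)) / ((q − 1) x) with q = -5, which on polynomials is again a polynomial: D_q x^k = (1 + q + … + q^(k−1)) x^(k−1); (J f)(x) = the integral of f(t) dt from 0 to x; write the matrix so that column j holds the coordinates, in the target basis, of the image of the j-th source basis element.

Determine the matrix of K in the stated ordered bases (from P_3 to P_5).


the matrix is [[1, 0, 0, 0]; [0, 5/2, 0, 0]; [1/2, 0, 1/4, 0]; [0, 1/6, 0, 83/8]; [0, 0, 1/12, 0]; [0, 0, 0, 1/20]] (rows listed top to bottom)

image of 1: (1/2)x^2 + 1
image of x: (1/6)x^3 + (5/2)x
image of x^2: (1/12)x^4 + (1/4)x^2
image of x^3: (1/20)x^5 + (83/8)x^3
each image's coordinates form column j of the matrix


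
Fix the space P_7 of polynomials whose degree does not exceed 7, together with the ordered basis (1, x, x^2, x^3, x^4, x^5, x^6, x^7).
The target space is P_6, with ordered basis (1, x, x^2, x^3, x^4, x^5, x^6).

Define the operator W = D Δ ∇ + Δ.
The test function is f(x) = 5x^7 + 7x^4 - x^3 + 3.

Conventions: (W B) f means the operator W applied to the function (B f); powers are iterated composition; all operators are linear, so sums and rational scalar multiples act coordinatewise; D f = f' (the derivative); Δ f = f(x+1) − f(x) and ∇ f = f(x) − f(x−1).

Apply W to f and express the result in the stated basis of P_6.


∇ f = 35x^6 - 105x^5 + 175x^4 - 147x^3 + 60x^2 - 4x - 3
Δ ∇ f = 210x^5 + 350x^3 + 84x^2 + 64x + 14
D Δ ∇ f = 1050x^4 + 1050x^2 + 168x + 64
Δ f = 35x^6 + 105x^5 + 175x^4 + 203x^3 + 144x^2 + 60x + 11
(D Δ ∇ + Δ) f = 35x^6 + 105x^5 + 1225x^4 + 203x^3 + 1194x^2 + 228x + 75

the image equals g(x) = 35x^6 + 105x^5 + 1225x^4 + 203x^3 + 1194x^2 + 228x + 75


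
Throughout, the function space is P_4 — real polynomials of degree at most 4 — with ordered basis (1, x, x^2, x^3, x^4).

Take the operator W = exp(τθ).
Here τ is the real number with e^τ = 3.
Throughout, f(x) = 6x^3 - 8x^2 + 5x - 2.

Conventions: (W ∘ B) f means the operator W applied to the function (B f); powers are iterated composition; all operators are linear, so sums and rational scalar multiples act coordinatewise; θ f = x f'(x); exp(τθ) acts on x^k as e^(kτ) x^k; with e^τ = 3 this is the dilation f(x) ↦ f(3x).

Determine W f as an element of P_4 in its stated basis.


the image equals g(x) = 162x^3 - 72x^2 + 15x - 2

exp(τθ) x^k = e^(kτ) x^k; with e^τ = 3 this sends x^k to 3^k x^k
x ↦ 3 x
x^2 ↦ 9 x^2
x^3 ↦ 27 x^3
applying this coordinatewise to f: exp(τθ) f = 162x^3 - 72x^2 + 15x - 2


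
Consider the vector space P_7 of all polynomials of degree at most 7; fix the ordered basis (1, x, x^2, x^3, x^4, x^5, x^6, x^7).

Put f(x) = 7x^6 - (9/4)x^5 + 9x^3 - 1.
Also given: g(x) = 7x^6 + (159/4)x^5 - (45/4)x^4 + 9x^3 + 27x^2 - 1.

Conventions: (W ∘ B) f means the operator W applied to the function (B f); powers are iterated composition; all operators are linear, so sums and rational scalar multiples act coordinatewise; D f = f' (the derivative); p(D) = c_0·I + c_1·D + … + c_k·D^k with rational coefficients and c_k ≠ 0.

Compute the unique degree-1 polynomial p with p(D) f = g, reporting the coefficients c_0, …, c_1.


p(D) = I + D, i.e. c_0 = 1, c_1 = 1

D^0 f = 7x^6 - (9/4)x^5 + 9x^3 - 1
D^1 f = 42x^5 - (45/4)x^4 + 27x^2
matching coefficients of g against c_0 f + c_1 Df + … from the top degree down determines the c_i
solution: c_0 = 1, c_1 = 1


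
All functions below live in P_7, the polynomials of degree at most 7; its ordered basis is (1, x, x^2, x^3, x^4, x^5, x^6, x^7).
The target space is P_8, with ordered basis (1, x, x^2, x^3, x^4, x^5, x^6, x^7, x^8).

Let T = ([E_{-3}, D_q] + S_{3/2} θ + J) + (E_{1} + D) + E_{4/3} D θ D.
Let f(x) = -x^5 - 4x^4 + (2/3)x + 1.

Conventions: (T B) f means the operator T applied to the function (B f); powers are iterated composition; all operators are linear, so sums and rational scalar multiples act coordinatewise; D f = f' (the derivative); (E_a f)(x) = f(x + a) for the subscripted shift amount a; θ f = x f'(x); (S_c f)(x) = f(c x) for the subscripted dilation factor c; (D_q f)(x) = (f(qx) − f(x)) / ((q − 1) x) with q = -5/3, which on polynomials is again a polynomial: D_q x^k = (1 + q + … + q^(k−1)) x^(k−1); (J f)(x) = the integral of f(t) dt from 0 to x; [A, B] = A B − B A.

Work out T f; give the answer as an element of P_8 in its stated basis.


D_q f = -(421/81)x^4 + (272/27)x^3 + 2/3
E_{-3} D_q f = -(421/81)x^4 + (652/9)x^3 - (1114/3)x^2 + (2500/3)x - 2077/3
E_{-3} f = -x^5 + 11x^4 - 42x^3 + 54x^2 + (83/3)x - 82
D_q E_{-3} f = -(421/81)x^4 - (748/27)x^3 - (266/3)x^2 - 36x + 83/3
[E_{-3}, D_q] f = (2704/27)x^3 - (848/3)x^2 + (2608/3)x - 720
θ f = -5x^5 - 16x^4 + (2/3)x
S_{3/2} θ f = -(1215/32)x^5 - 81x^4 + x
J f = -(1/6)x^6 - (4/5)x^5 + (1/3)x^2 + x
([E_{-3}, D_q] + S_{3/2} θ + J) f = -(1/6)x^6 - (6203/160)x^5 - 81x^4 + (2704/27)x^3 - (847/3)x^2 + (2614/3)x - 720
E_{1} f = -x^5 - 9x^4 - 26x^3 - 34x^2 - (61/3)x - 10/3
D f = -5x^4 - 16x^3 + 2/3
(E_{1} + D) f = -x^5 - 14x^4 - 42x^3 - 34x^2 - (61/3)x - 8/3
D f = -5x^4 - 16x^3 + 2/3
θ D f = -20x^4 - 48x^3
D (θ D) f = -80x^3 - 144x^2
E_{4/3} D (θ D) f = -80x^3 - 464x^2 - (2432/3)x - 12032/27
(([E_{-3}, D_q] + S_{3/2} θ + J) + (E_{1} + D) + E_{4/3} D θ D) f = -(1/6)x^6 - (6363/160)x^5 - 95x^4 - (590/27)x^3 - (2341/3)x^2 + (121/3)x - 31544/27

the image equals g(x) = -(1/6)x^6 - (6363/160)x^5 - 95x^4 - (590/27)x^3 - (2341/3)x^2 + (121/3)x - 31544/27


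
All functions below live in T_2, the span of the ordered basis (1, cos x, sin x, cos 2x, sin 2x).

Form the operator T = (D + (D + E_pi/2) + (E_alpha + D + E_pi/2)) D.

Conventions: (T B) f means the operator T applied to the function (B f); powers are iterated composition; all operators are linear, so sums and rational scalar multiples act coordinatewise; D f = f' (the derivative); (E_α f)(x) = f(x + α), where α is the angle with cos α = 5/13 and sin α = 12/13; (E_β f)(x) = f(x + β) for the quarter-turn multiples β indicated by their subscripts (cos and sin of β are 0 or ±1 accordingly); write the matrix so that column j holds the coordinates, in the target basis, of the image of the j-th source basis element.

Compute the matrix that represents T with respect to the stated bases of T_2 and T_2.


image of 1: 0
image of cos x: -(77/13)cos x - (5/13)sin x
image of sin x: (5/13)cos x - (77/13)sin x
image of cos 2x: -(2268/169)cos 2x + (914/169)sin 2x
image of sin 2x: -(914/169)cos 2x - (2268/169)sin 2x
each image's coordinates form column j of the matrix

the matrix is [[0, 0, 0, 0, 0]; [0, -77/13, 5/13, 0, 0]; [0, -5/13, -77/13, 0, 0]; [0, 0, 0, -2268/169, -914/169]; [0, 0, 0, 914/169, -2268/169]] (rows listed top to bottom)


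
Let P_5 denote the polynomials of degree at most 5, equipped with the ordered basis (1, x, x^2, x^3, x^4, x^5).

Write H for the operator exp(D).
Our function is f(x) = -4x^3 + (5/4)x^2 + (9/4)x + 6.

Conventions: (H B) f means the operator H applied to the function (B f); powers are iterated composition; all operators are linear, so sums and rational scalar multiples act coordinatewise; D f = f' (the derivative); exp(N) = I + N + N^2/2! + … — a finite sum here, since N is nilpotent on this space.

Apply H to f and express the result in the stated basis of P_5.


the image equals g(x) = -4x^3 - (43/4)x^2 - (29/4)x + 11/2

order-1 term: -12x^2 + (5/2)x + 9/4
order-2 term: -12x + 5/4
order-3 term: -4
the series for exp(D) f terminates at order 3
exp(D) f = -4x^3 - (43/4)x^2 - (29/4)x + 11/2


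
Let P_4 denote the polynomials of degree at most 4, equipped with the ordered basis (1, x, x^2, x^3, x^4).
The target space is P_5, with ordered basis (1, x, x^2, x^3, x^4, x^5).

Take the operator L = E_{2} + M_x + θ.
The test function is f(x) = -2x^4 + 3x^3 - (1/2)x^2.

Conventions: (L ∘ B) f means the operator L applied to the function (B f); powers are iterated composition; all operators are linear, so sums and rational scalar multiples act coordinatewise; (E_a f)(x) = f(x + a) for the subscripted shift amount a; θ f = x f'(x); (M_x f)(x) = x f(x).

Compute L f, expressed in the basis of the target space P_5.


E_{2} f = -2x^4 - 13x^3 - (61/2)x^2 - 30x - 10
M_x f = -2x^5 + 3x^4 - (1/2)x^3
θ f = -8x^4 + 9x^3 - x^2
(E_{2} + M_x + θ) f = -2x^5 - 7x^4 - (9/2)x^3 - (63/2)x^2 - 30x - 10

g(x) = -2x^5 - 7x^4 - (9/2)x^3 - (63/2)x^2 - 30x - 10


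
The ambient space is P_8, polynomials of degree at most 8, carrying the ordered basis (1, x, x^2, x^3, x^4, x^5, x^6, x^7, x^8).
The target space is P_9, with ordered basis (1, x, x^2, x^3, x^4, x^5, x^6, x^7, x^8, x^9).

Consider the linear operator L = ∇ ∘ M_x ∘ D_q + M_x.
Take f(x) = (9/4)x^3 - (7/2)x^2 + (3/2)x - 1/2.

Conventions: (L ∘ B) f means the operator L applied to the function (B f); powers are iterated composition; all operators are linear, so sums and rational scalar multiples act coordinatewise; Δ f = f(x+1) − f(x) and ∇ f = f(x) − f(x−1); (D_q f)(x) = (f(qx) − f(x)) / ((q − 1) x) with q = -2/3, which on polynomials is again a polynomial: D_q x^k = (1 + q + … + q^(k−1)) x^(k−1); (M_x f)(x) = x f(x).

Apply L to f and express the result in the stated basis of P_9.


g(x) = (9/4)x^4 - (7/2)x^3 + (27/4)x^2 - (97/12)x + 53/12

D_q f = (7/4)x^2 - (7/6)x + 3/2
M_x D_q f = (7/4)x^3 - (7/6)x^2 + (3/2)x
∇ M_x D_q f = (21/4)x^2 - (91/12)x + 53/12
M_x f = (9/4)x^4 - (7/2)x^3 + (3/2)x^2 - (1/2)x
(∇ ∘ M_x ∘ D_q + M_x) f = (9/4)x^4 - (7/2)x^3 + (27/4)x^2 - (97/12)x + 53/12


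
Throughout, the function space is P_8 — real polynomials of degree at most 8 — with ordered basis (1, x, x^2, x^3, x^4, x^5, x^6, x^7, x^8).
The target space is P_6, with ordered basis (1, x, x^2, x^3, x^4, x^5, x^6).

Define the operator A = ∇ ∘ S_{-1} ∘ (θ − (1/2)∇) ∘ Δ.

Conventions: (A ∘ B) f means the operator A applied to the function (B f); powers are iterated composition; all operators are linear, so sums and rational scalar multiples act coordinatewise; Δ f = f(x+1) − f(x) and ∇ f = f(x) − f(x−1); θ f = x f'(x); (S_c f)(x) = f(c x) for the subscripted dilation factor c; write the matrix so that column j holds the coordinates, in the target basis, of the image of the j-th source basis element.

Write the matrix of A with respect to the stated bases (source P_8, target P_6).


the matrix is [[0, 0, -2, -6, -22, -60, -156, -378, -890]; [0, 0, 0, 12, 48, 180, 540, 1526, 4032]; [0, 0, 0, 0, -36, -180, -750, -2520, -7840]; [0, 0, 0, 0, 0, 80, 480, 2240, 8400]; [0, 0, 0, 0, 0, 0, -150, -1050, -5460]; [0, 0, 0, 0, 0, 0, 0, 252, 2016]; [0, 0, 0, 0, 0, 0, 0, 0, -392]] (rows listed top to bottom)

image of 1: 0
image of x: 0
image of x^2: -2
image of x^3: 12x - 6
image of x^4: -36x^2 + 48x - 22
image of x^5: 80x^3 - 180x^2 + 180x - 60
image of x^6: -150x^4 + 480x^3 - 750x^2 + 540x - 156
image of x^7: 252x^5 - 1050x^4 + 2240x^3 - 2520x^2 + 1526x - 378
image of x^8: -392x^6 + 2016x^5 - 5460x^4 + 8400x^3 - 7840x^2 + 4032x - 890
each image's coordinates form column j of the matrix


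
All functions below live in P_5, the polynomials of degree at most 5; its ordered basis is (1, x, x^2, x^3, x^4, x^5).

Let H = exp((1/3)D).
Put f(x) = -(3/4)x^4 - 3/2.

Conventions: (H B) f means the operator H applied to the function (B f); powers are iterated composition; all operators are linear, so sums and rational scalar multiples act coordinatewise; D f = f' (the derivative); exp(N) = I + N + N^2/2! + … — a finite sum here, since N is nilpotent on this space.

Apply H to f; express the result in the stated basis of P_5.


g(x) = -(3/4)x^4 - x^3 - (1/2)x^2 - (1/9)x - 163/108

order-1 term: -x^3
order-2 term: -(1/2)x^2
order-3 term: -(1/9)x
order-4 term: -1/108
the series for exp((1/3)D) f terminates at order 4
exp((1/3)D) f = -(3/4)x^4 - x^3 - (1/2)x^2 - (1/9)x - 163/108


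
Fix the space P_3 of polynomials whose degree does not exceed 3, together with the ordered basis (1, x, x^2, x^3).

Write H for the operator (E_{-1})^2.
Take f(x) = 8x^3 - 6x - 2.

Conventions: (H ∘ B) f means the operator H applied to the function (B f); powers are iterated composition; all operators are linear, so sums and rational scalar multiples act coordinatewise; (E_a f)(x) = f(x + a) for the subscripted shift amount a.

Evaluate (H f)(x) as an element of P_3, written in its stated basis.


E_{-1} f = 8x^3 - 24x^2 + 18x - 4
E_{-1} E_{-1} f = 8x^3 - 48x^2 + 90x - 54

g(x) = 8x^3 - 48x^2 + 90x - 54


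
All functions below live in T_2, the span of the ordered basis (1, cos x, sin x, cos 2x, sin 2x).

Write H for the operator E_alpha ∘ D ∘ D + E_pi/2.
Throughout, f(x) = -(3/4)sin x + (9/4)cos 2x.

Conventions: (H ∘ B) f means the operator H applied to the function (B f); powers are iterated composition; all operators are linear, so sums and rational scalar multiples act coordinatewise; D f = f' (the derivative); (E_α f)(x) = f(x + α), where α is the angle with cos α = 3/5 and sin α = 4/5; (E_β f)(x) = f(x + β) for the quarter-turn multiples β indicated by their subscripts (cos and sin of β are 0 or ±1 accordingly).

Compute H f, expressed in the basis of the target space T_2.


the image equals g(x) = -(3/20)cos x + (9/20)sin x + (27/100)cos 2x + (216/25)sin 2x

D f = -(3/4)cos x - (9/2)sin 2x
D D f = (3/4)sin x - 9cos 2x
E_alpha D D f = (3/5)cos x + (9/20)sin x + (63/25)cos 2x + (216/25)sin 2x
E_pi/2 f = -(3/4)cos x - (9/4)cos 2x
(E_alpha ∘ D ∘ D + E_pi/2) f = -(3/20)cos x + (9/20)sin x + (27/100)cos 2x + (216/25)sin 2x


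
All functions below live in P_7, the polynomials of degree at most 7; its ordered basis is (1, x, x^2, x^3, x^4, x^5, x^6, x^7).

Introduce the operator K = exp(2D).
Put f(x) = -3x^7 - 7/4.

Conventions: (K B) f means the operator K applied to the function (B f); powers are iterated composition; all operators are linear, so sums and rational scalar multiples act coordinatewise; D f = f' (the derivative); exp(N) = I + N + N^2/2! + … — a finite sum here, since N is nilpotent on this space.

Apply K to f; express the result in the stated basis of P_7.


order-1 term: -42x^6
order-2 term: -252x^5
order-3 term: -840x^4
order-4 term: -1680x^3
order-5 term: -2016x^2
order-6 term: -1344x
order-7 term: -384
the series for exp(2D) f terminates at order 7
exp(2D) f = -3x^7 - 42x^6 - 252x^5 - 840x^4 - 1680x^3 - 2016x^2 - 1344x - 1543/4

the image equals g(x) = -3x^7 - 42x^6 - 252x^5 - 840x^4 - 1680x^3 - 2016x^2 - 1344x - 1543/4


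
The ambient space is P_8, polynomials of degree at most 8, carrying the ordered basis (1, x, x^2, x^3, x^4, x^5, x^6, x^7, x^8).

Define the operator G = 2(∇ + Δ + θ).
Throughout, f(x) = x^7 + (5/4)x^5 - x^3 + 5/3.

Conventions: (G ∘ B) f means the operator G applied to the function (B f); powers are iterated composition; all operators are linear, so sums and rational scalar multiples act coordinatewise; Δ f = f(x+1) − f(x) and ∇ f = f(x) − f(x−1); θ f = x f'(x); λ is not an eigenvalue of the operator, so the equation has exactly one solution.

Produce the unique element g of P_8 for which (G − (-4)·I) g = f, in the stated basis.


write g with unknown coordinates in the stated basis and equate coefficients in (G − (-4)·I) g = f
solving from the highest basis element down gives g = (1/18)x^7 - (7/72)x^6 + (43/168)x^5 - (1625/1512)x^4 + (4531/1890)x^3 - (13757/2520)x^2 + (29863/2835)x - 290891/22680
check: G g = (7/9)x^7 + (7/18)x^6 + (19/84)x^5 + (1625/378)x^4 - (10007/945)x^3 + (13757/630)x^2 - (119452/2835)x + 300341/5670
so G g − (-4)·g = x^7 + (5/4)x^5 - x^3 + 5/3 = f ✓

the result is g(x) = (1/18)x^7 - (7/72)x^6 + (43/168)x^5 - (1625/1512)x^4 + (4531/1890)x^3 - (13757/2520)x^2 + (29863/2835)x - 290891/22680


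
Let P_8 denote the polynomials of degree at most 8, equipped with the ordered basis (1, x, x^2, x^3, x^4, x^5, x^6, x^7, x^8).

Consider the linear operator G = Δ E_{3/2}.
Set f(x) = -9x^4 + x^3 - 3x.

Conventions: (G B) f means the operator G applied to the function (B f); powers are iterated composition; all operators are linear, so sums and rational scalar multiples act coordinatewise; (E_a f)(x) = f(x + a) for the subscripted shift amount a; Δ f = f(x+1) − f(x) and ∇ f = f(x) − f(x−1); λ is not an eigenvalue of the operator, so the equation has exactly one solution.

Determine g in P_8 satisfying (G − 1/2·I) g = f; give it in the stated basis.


the result is g(x) = 18x^4 + 142x^3 + 1716x^2 + 12042x + 42515

write g with unknown coordinates in the stated basis and equate coefficients in (G − 1/2·I) g = f
solving from the highest basis element down gives g = 18x^4 + 142x^3 + 1716x^2 + 12042x + 42515
check: G g = 72x^3 + 858x^2 + 6018x + 42515/2
so G g − 1/2·g = -9x^4 + x^3 - 3x = f ✓


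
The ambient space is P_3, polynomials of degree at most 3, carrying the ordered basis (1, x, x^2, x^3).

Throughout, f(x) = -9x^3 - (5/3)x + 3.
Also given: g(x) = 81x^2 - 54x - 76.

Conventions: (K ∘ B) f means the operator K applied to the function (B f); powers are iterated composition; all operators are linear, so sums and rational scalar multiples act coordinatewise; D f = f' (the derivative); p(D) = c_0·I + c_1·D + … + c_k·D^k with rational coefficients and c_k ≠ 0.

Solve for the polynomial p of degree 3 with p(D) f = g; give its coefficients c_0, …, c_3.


c_0 = 0, c_1 = -3, c_2 = 1, c_3 = 3/2

D^0 f = -9x^3 - (5/3)x + 3
D^1 f = -27x^2 - 5/3
D^2 f = -54x
D^3 f = -54
matching coefficients of g against c_0 f + c_1 Df + … from the top degree down determines the c_i
solution: c_0 = 0, c_1 = -3, c_2 = 1, c_3 = 3/2


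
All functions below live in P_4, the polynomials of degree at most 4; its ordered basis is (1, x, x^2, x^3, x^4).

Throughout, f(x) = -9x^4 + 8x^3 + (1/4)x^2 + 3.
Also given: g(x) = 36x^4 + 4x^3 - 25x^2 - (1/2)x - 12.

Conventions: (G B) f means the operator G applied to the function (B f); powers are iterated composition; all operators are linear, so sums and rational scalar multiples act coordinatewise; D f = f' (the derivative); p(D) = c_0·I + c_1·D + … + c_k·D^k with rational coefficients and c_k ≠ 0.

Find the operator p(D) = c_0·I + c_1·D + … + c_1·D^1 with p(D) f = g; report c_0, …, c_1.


D^0 f = -9x^4 + 8x^3 + (1/4)x^2 + 3
D^1 f = -36x^3 + 24x^2 + (1/2)x
matching coefficients of g against c_0 f + c_1 Df + … from the top degree down determines the c_i
solution: c_0 = -4, c_1 = -1

c_0 = -4, c_1 = -1


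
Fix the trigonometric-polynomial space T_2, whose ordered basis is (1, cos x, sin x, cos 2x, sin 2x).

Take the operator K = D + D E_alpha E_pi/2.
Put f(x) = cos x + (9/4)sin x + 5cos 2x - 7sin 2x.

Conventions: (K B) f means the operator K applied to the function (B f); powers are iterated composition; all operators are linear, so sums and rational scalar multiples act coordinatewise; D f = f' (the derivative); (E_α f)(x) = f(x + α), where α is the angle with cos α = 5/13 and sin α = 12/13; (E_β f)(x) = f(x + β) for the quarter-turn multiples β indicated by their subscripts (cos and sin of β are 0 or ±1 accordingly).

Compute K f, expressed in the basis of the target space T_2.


D f = (9/4)cos x - sin x - 14cos 2x - 10sin 2x
E_pi/2 f = (9/4)cos x - sin x - 5cos 2x + 7sin 2x
E_alpha E_pi/2 f = -(3/52)cos x - (32/13)sin x + (1435/169)cos 2x - (233/169)sin 2x
D E_alpha E_pi/2 f = -(32/13)cos x + (3/52)sin x - (466/169)cos 2x - (2870/169)sin 2x
(D + D E_alpha E_pi/2) f = -(11/52)cos x - (49/52)sin x - (2832/169)cos 2x - (4560/169)sin 2x

the result is g(x) = -(11/52)cos x - (49/52)sin x - (2832/169)cos 2x - (4560/169)sin 2x


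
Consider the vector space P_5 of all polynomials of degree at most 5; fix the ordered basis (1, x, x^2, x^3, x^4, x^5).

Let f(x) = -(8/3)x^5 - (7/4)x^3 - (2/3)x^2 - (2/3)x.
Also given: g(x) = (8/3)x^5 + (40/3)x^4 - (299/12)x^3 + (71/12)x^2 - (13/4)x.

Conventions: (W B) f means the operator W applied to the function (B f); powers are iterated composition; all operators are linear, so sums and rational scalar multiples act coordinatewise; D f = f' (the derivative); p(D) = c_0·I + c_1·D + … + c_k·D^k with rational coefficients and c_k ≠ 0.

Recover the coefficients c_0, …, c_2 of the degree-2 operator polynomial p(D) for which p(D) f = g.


c_0 = -1, c_1 = -1, c_2 = 1/2

D^0 f = -(8/3)x^5 - (7/4)x^3 - (2/3)x^2 - (2/3)x
D^1 f = -(40/3)x^4 - (21/4)x^2 - (4/3)x - 2/3
D^2 f = -(160/3)x^3 - (21/2)x - 4/3
matching coefficients of g against c_0 f + c_1 Df + … from the top degree down determines the c_i
solution: c_0 = -1, c_1 = -1, c_2 = 1/2


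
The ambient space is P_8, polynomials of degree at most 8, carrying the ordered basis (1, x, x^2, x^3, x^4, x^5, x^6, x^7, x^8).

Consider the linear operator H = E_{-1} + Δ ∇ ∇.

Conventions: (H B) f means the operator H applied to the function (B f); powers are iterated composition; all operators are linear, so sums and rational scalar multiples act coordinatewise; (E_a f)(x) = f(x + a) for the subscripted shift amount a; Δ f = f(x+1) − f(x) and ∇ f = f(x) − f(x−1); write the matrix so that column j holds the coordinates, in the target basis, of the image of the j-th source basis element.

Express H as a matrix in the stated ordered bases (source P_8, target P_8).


image of 1: 1
image of x: x - 1
image of x^2: x^2 - 2x + 1
image of x^3: x^3 - 3x^2 + 3x + 5
image of x^4: x^4 - 4x^3 + 6x^2 + 20x - 11
image of x^5: x^5 - 5x^4 + 10x^3 + 50x^2 - 55x + 29
image of x^6: x^6 - 6x^5 + 15x^4 + 100x^3 - 165x^2 + 174x - 59
image of x^7: x^7 - 7x^6 + 21x^5 + 175x^4 - 385x^3 + 609x^2 - 413x + 125
image of x^8: x^8 - 8x^7 + 28x^6 + 280x^5 - 770x^4 + 1624x^3 - 1652x^2 + 1000x - 251
each image's coordinates form column j of the matrix

the matrix is [[1, -1, 1, 5, -11, 29, -59, 125, -251]; [0, 1, -2, 3, 20, -55, 174, -413, 1000]; [0, 0, 1, -3, 6, 50, -165, 609, -1652]; [0, 0, 0, 1, -4, 10, 100, -385, 1624]; [0, 0, 0, 0, 1, -5, 15, 175, -770]; [0, 0, 0, 0, 0, 1, -6, 21, 280]; [0, 0, 0, 0, 0, 0, 1, -7, 28]; [0, 0, 0, 0, 0, 0, 0, 1, -8]; [0, 0, 0, 0, 0, 0, 0, 0, 1]] (rows listed top to bottom)
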